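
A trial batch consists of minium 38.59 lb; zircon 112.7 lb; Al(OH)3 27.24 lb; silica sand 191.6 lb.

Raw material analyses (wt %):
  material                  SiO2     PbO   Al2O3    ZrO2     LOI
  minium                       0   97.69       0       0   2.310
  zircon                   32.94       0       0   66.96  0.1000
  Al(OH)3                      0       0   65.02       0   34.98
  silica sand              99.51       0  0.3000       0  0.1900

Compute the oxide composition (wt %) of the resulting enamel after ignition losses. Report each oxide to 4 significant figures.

Each numeric step runs at full float precision at each step; working values are displayed rounded to four significant figures between the steps; each reported value takes exactly one rounding; derived quantities (the four compositions, ignition loss, the yield, totals, net glass mass) are carried using the weight values at 359.2 lb of glass at full float precision, as written in the problem or the answer.
What the batch supplies per oxide:
  SiO2: 112.7·0.3294 + 191.6·0.9951 = 227.8 lb
  PbO: 38.59·0.9769 = 37.70 lb
  Al2O3: 27.24·0.6502 + 191.6·0.003000 = 18.29 lb
  ZrO2: 112.7·0.6696 = 75.46 lb
LOI: 38.59·0.02310 + 112.7·0.001000 + 27.24·0.3498 + 191.6·0.001900 = 10.90 lb
batch − LOI leaves glass = 370.1 − 10.90 = 359.2 lb (= Σ oxide masses)
wt % = oxide mass / glass mass × 100

Glass mass = 359.2 lb (batch 370.1 − LOI 10.90).
Composition: SiO2 63.41%, PbO 10.49%, Al2O3 5.090%, ZrO2 21.01%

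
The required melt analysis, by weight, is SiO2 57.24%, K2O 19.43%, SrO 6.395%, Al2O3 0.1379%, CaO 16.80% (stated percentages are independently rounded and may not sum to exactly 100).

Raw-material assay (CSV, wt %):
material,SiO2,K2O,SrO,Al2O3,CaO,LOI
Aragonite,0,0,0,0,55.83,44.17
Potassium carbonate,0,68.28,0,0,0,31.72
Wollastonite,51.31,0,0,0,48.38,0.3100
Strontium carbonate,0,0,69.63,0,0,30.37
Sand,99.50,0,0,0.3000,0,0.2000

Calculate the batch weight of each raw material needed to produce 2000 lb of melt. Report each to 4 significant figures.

Batch per 2000 lb melt:
  Aragonite: 213.3 lb
  Potassium carbonate: 569.1 lb
  Wollastonite: 448.4 lb
  Strontium carbonate: 183.7 lb
  Sand: 919.3 lb
Total batch = 2334 lb; LOI loss = 333.8 lb; yield = 85.70%

All arithmetic runs at full precision in all steps; intermediates appear, with 4-significant-figure rounding, on the page — each reported value receives exactly one rounding. Derived quantities are re-derived at exact precision (net glass mass, the yield, LOI, totals, five oxide percentages) starting from the weights at 2000 lb of glass as they appear in the question or the answer.
Target masses of each oxide per 2000 lb melt:
  SiO2: 57.24% × 2000 = 1145 lb
  K2O: 19.43% × 2000 = 388.6 lb
  SrO: 6.395% × 2000 = 127.9 lb
  Al2O3: 0.1379% × 2000 = 2.758 lb
  CaO: 16.80% × 2000 = 336.0 lb
Balance tally, oxide-wise, on the weights just shown, at the basis given (every target is met by its sum exact up to rounding of places):
  SiO2: 448.4·0.5131 + 919.3·0.9950 = 1145 lb (target 1145 lb)
  K2O: 569.1·0.6828 = 388.6 lb (target 388.6 lb)
  SrO: 183.7·0.6963 = 127.9 lb (target 127.9 lb)
  Al2O3: 919.3·0.003000 = 2.758 lb (target 2.758 lb)
  CaO: 213.3·0.5583 + 448.4·0.4838 = 336.0 lb (target 336.0 lb)
Glass mass check: batch total minus LOI = 2000 lb (the Σ of target masses is 2000 lb; stated basis 2000 lb — gaps are rounding artifacts).
Total batch = Σ batch = 2334 lb; ignition loss, Σ(batch × LOI) = 333.8 lb; yield, glass over the total, = 85.70%.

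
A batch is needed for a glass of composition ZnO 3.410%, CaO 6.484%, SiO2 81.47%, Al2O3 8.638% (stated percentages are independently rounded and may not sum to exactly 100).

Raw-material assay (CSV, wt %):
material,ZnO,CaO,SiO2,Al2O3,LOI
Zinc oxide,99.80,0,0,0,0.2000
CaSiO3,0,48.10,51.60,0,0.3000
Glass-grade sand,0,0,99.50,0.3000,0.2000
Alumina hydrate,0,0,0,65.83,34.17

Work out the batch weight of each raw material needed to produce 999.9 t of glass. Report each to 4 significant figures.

Rounding to four significant figures applies to each mid-chain value as shown — all internal work carries exact precision through every step — exactly one rounding is applied to each reported number; derived quantities (ignition loss, the totals, net glass mass, the yield, four oxide percentages) are re-derived at full precision using the weight values at 999.9 t of glass, as they appear in the problem or the answer.
Oxide-by-oxide targets in 999.9 t glass:
  ZnO: 3.410% × 999.9 = 34.10 t
  CaO: 6.484% × 999.9 = 64.83 t
  SiO2: 81.47% × 999.9 = 814.6 t
  Al2O3: 8.638% × 999.9 = 86.37 t
Per-oxide balance check working from each reported weight, at the basis given (every target is met by its sum within answer rounding):
  ZnO: 34.16·0.9980 = 34.09 t (target 34.10 t)
  CaO: 134.8·0.4810 = 64.84 t (target 64.83 t)
  SiO2: 134.8·0.5160 + 748.8·0.9950 = 814.6 t (target 814.6 t)
  Al2O3: 748.8·0.003000 + 127.8·0.6583 = 86.38 t (target 86.37 t)
Glass-mass sanity pass: batch total minus LOI = 999.9 t (targets for the oxides total 999.9 t; stated basis 999.9 t — rounding explains the deltas).
Total batch = Σ batch = 1046 t; Σ batch·LOI gives LOI loss = 45.64 t; as yield: glass ÷ batch → 95.63%.

Batch per 999.9 t glass:
  Zinc oxide: 34.16 t
  CaSiO3: 134.8 t
  Glass-grade sand: 748.8 t
  Alumina hydrate: 127.8 t
Total batch = 1046 t; LOI loss = 45.64 t; yield = 95.63%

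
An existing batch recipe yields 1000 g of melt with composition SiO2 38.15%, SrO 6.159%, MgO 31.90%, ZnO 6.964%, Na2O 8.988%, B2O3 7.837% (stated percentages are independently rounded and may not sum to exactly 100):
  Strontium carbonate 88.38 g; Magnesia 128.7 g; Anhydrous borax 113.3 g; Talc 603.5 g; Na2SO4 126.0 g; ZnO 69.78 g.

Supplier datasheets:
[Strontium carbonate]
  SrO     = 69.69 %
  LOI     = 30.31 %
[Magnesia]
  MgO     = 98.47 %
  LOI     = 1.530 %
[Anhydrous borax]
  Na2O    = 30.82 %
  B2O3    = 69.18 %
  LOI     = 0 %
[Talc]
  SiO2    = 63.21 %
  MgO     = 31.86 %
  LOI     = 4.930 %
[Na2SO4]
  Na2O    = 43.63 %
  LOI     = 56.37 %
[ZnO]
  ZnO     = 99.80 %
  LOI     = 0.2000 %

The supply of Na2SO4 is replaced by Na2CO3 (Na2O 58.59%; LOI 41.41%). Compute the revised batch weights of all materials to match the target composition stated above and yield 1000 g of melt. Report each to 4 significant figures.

Revised batch per 1000 g melt:
  Strontium carbonate: 88.38 g
  Magnesia: 128.7 g
  Anhydrous borax: 113.3 g
  Talc: 603.5 g
  Na2CO3: 93.81 g
  ZnO: 69.78 g
Total batch = 1097 g; LOI loss = 97.50 g

The whole derivation maintains exact precision all the way through. Values along the way are displayed rounded off to 4 significant figures in the working; exactly one rounding goes into each reported result — the derived quantities are computed from the batch weights on 1000 g of glass in full precision (six oxide percentages, ignition loss, yield, the totals, net glass mass), exactly as printed in either problem or answer.
Oxide-by-oxide targets in 1000 g melt:
  SiO2: 38.15% × 1000 = 381.5 g
  SrO: 6.159% × 1000 = 61.59 g
  MgO: 31.90% × 1000 = 319.0 g
  ZnO: 6.964% × 1000 = 69.64 g
  Na2O: 8.988% × 1000 = 89.88 g
  B2O3: 7.837% × 1000 = 78.37 g
Checking each oxide sum using the reported weights, for the quoted basis mass (each sum matches its target mass modulo rounding of the values):
  SiO2: 603.5·0.6321 = 381.5 g (target 381.5 g)
  SrO: 88.38·0.6969 = 61.59 g (target 61.59 g)
  MgO: 128.7·0.9847 + 603.5·0.3186 = 319.0 g (target 319.0 g)
  ZnO: 69.78·0.9980 = 69.64 g (target 69.64 g)
  Na2O: 113.3·0.3082 + 93.81·0.5859 = 89.88 g (target 89.88 g)
  B2O3: 113.3·0.6918 = 78.38 g (target 78.37 g)
Glass mass check: batch total minus LOI = 1000 g (summing oxide targets gives 1000 g; basis as stated: 1000 g — differing by rounding only).
Total batch = Σ batch = 1097 g; the LOI term Σ batch·LOI equals 97.50 g; yield: glass divided by total = 91.12%.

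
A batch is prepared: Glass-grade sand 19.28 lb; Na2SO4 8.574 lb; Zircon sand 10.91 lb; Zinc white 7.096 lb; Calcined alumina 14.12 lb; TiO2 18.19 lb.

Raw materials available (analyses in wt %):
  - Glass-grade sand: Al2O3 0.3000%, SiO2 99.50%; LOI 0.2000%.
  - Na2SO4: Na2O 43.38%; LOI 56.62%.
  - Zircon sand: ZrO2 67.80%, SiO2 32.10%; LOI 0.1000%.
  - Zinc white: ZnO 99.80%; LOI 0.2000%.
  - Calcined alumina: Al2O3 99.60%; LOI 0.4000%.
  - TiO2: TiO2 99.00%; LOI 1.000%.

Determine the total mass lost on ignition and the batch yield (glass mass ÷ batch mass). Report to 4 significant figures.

LOI loss = 5.157 lb; glass = 73.01 lb; yield = 93.40%

In-progress results are displayed, rounded to 4 significant digits, between the steps. All arithmetic maintains exact precision from start to finish; each reported value is rounded a single time. Derived quantities (the six compositions, LOI, totals, the yield, net glass mass) are carried at full precision using the weight values on 73.01 lb of glass as set out in problem or answer.
Ignition loss by material:
  Glass-grade sand: 19.28 × 0.002000 = 0.03856 lb
  Na2SO4: 8.574 × 0.5662 = 4.855 lb
  Zircon sand: 10.91 × 0.001000 = 0.01091 lb
  Zinc white: 7.096 × 0.002000 = 0.01419 lb
  Calcined alumina: 14.12 × 0.004000 = 0.05648 lb
  TiO2: 18.19 × 0.01000 = 0.1819 lb
Total LOI = 5.157 lb
Glass = batch − LOI = 78.17 − 5.157 = 73.01 lb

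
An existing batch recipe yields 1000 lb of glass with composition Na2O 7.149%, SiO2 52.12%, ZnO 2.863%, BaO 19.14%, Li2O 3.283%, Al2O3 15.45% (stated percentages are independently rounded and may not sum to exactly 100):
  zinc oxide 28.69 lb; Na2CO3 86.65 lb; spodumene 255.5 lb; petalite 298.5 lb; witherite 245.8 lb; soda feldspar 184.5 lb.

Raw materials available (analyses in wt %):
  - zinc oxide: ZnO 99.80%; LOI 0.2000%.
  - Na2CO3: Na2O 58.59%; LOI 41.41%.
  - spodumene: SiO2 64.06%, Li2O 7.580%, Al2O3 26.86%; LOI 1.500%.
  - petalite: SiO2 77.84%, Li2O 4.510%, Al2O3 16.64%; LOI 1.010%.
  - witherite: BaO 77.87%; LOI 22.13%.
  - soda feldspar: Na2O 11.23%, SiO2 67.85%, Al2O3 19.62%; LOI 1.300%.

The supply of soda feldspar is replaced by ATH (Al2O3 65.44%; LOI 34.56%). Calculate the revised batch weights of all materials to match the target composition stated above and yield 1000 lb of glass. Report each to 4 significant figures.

In-progress results are printed (rounded to 4 significant figures) in the printout; each numeric step maintains exact precision all the way through — each reported number undergoes a single rounding. The derived quantities (LOI, totals, yield, the six compositions, net glass mass) are rebuilt at exact precision using the weight values on 1000 lb of glass as they appear in the question or the answer.
Target masses of each oxide per 1000 lb glass:
  Na2O: 7.149% × 1000 = 71.49 lb
  SiO2: 52.12% × 1000 = 521.2 lb
  ZnO: 2.863% × 1000 = 28.63 lb
  BaO: 19.14% × 1000 = 191.4 lb
  Li2O: 3.283% × 1000 = 32.83 lb
  Al2O3: 15.45% × 1000 = 154.5 lb
Checking each oxide sum using the reported weights, at the basis given (sums match the target masses given rounding of the digits):
  Na2O: 122.0·0.5859 = 71.48 lb (target 71.49 lb)
  SiO2: 68.04·0.6406 + 613.6·0.7784 = 521.2 lb (target 521.2 lb)
  ZnO: 28.69·0.9980 = 28.63 lb (target 28.63 lb)
  BaO: 245.8·0.7787 = 191.4 lb (target 191.4 lb)
  Li2O: 68.04·0.07580 + 613.6·0.04510 = 32.83 lb (target 32.83 lb)
  Al2O3: 68.04·0.2686 + 613.6·0.1664 + 52.15·0.6544 = 154.5 lb (target 154.5 lb)
Consistency of the glass mass: whole batch net of LOI = 1000 lb (oxide target masses add up to 1000 lb; stated basis 1000 lb — differing by rounding only).
Batch grand total — Σ batch = 1130 lb; the LOI term Σ batch·LOI equals 130.2 lb; as yield: glass ÷ batch → 88.48%.

Revised batch per 1000 lb glass:
  zinc oxide: 28.69 lb
  Na2CO3: 122.0 lb
  spodumene: 68.04 lb
  petalite: 613.6 lb
  witherite: 245.8 lb
  ATH: 52.15 lb
Total batch = 1130 lb; LOI loss = 130.2 lb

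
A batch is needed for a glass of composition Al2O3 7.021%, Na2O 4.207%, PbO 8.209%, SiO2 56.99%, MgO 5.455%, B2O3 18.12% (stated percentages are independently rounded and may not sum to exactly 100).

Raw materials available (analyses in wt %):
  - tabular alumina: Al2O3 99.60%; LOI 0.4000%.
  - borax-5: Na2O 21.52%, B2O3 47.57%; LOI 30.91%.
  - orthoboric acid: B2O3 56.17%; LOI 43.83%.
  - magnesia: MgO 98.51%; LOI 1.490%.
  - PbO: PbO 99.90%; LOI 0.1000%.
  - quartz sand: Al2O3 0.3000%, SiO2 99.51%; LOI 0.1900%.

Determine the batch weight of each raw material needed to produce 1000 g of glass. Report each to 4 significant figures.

Full float precision is held end to end; intermediates are printed, rounded to 4 significant digits, in the working — exactly one rounding lands on each reported figure; all derived quantities, which include glass mass, ignition loss, yield, the six compositions, totals, are recomputed at full precision, as quoted within the problem or the answer, using the weight values on 1000 g of glass.
The oxide mass targets at 1000 g glass:
  Al2O3: 7.021% × 1000 = 70.21 g
  Na2O: 4.207% × 1000 = 42.07 g
  PbO: 8.209% × 1000 = 82.09 g
  SiO2: 56.99% × 1000 = 569.9 g
  MgO: 5.455% × 1000 = 54.55 g
  B2O3: 18.12% × 1000 = 181.2 g
Balance tally, oxide-wise, on the weights just shown, versus the basis set out (summed amounts equal target values modulo rounding of the values):
  Al2O3: 68.77·0.9960 + 572.7·0.003000 = 70.21 g (target 70.21 g)
  Na2O: 195.5·0.2152 = 42.07 g (target 42.07 g)
  PbO: 82.17·0.9990 = 82.09 g (target 82.09 g)
  SiO2: 572.7·0.9951 = 569.9 g (target 569.9 g)
  MgO: 55.38·0.9851 = 54.55 g (target 54.55 g)
  B2O3: 195.5·0.4757 + 157.0·0.5617 = 181.2 g (target 181.2 g)
Glass-mass bookkeeping: batch Σ − ignition loss = 1000 g (summing oxide targets gives 1000 g; the stated basis being 1000 g — a pure rounding effect).
Batch total: Σ batch = 1132 g; LOI loss = Σ batch·LOI = 131.5 g; yield: glass divided by total = 88.38%.

Batch per 1000 g glass:
  tabular alumina: 68.77 g
  borax-5: 195.5 g
  orthoboric acid: 157.0 g
  magnesia: 55.38 g
  PbO: 82.17 g
  quartz sand: 572.7 g
Total batch = 1132 g; LOI loss = 131.5 g; yield = 88.38%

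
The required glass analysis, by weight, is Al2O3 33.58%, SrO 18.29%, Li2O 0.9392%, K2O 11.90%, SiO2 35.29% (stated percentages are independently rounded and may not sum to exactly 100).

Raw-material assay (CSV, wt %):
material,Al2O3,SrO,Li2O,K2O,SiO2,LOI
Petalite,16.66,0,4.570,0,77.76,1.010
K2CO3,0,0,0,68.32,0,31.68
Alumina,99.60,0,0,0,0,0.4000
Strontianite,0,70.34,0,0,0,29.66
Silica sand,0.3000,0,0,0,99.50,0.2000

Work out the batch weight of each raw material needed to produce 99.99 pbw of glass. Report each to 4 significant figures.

Values along the way are shown with 4-significant-digit rounding in the printout. Every computation runs at exact precision from first step to last. Each reported number is rounded exactly once — derived quantities (ignition loss, net glass mass, the totals, the five compositions, the yield) are carried at full float precision from the weighed amounts at 99.99 pbw of glass as they appear in either problem or answer.
Oxide-by-oxide targets in 99.99 pbw glass:
  Al2O3: 33.58% × 99.99 = 33.58 pbw
  SrO: 18.29% × 99.99 = 18.29 pbw
  Li2O: 0.9392% × 99.99 = 0.9391 pbw
  K2O: 11.90% × 99.99 = 11.90 pbw
  SiO2: 35.29% × 99.99 = 35.29 pbw
Oxide-by-oxide audit using the reported weights, against the basis in use (summed amounts equal target values given rounding of the digits):
  Al2O3: 20.55·0.1666 + 30.22·0.9960 + 19.40·0.003000 = 33.58 pbw (target 33.58 pbw)
  SrO: 26.00·0.7034 = 18.29 pbw (target 18.29 pbw)
  Li2O: 20.55·0.04570 = 0.9391 pbw (target 0.9391 pbw)
  K2O: 17.42·0.6832 = 11.90 pbw (target 11.90 pbw)
  SiO2: 20.55·0.7776 + 19.40·0.9950 = 35.28 pbw (target 35.29 pbw)
The glass-mass cross-check: Σ batch − LOI loss = 99.99 pbw (summing oxide targets gives 99.99 pbw; versus the stated basis of 99.99 pbw — a pure rounding effect).
Adding the batch up: Σ batch = 113.6 pbw; loss to ignition Σ batch·LOI = 13.60 pbw; yield, glass over the total, = 88.03%.

Batch per 99.99 pbw glass:
  Petalite: 20.55 pbw
  K2CO3: 17.42 pbw
  Alumina: 30.22 pbw
  Strontianite: 26.00 pbw
  Silica sand: 19.40 pbw
Total batch = 113.6 pbw; LOI loss = 13.60 pbw; yield = 88.03%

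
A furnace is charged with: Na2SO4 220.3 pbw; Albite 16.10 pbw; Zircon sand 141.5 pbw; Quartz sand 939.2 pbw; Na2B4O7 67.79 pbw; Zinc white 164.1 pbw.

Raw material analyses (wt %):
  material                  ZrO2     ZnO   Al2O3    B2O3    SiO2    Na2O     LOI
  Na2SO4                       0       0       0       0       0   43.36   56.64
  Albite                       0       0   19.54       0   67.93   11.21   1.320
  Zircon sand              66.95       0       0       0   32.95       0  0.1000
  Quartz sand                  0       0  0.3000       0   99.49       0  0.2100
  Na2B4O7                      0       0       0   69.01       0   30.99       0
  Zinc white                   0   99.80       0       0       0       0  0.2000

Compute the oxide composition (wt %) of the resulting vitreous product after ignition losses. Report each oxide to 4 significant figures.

Glass mass = 1422 pbw (batch 1549 − LOI 127.4).
Composition: ZrO2 6.664%, ZnO 11.52%, Al2O3 0.4195%, B2O3 3.291%, SiO2 69.78%, Na2O 8.324%

Values along the way are rounded to 4 significant figures when quoted — exact precision is maintained from start to finish. Every reported figure is rounded only once. All derived quantities, which include the totals, ignition loss, the yield, net glass mass, the six compositions, are carried at full precision, as quoted within the problem or the answer, from the batch weights for 1422 pbw of glass.
Mass of each oxide from the mix:
  ZrO2: 141.5·0.6695 = 94.73 pbw
  ZnO: 164.1·0.9980 = 163.8 pbw
  Al2O3: 16.10·0.1954 + 939.2·0.003000 = 5.964 pbw
  B2O3: 67.79·0.6901 = 46.78 pbw
  SiO2: 16.10·0.6793 + 141.5·0.3295 + 939.2·0.9949 = 992.0 pbw
  Na2O: 220.3·0.4336 + 16.10·0.1121 + 67.79·0.3099 = 118.3 pbw
LOI: 220.3·0.5664 + 16.10·0.01320 + 141.5·0.001000 + 939.2·0.002100 + 164.1·0.002000 = 127.4 pbw
batch − LOI leaves glass = 1549 − 127.4 = 1422 pbw (equal to the oxide-mass sum)
each wt % is 100 × oxide ÷ glass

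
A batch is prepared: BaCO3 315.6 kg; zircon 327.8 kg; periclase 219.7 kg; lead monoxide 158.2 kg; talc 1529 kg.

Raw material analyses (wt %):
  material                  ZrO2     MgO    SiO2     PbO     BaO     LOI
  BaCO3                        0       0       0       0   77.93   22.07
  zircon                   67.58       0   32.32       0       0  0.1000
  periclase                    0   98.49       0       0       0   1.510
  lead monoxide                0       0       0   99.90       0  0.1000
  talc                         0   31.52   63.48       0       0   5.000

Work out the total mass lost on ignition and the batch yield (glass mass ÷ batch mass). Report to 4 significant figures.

LOI loss = 149.9 kg; glass = 2400 kg; yield = 94.12%

Full precision is carried from start to finish. The intermediate values appear rounded to 4 significant figures. Every reported number carries a single rounding; derived quantities (yield, the totals, five oxide percentages, LOI, net glass mass) are carried in full precision from the batch weights for 2400 kg of glass, exactly as printed in the problem or the answer.
Ignition loss by material:
  BaCO3: 315.6 × 0.2207 = 69.65 kg
  zircon: 327.8 × 0.001000 = 0.3278 kg
  periclase: 219.7 × 0.01510 = 3.317 kg
  lead monoxide: 158.2 × 0.001000 = 0.1582 kg
  talc: 1529 × 0.05000 = 76.45 kg
Total LOI = 149.9 kg
Glass = batch − LOI = 2550 − 149.9 = 2400 kg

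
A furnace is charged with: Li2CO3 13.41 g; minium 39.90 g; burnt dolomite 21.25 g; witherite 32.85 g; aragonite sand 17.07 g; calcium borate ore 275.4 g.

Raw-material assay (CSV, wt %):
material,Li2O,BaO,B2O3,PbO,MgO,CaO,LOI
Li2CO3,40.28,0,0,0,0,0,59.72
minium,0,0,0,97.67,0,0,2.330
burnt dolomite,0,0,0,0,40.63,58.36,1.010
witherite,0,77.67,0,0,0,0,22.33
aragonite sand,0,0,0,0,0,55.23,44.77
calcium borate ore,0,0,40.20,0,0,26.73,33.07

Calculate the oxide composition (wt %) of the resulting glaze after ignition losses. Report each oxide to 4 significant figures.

Glass mass = 284.7 g (batch 399.9 − LOI 115.2).
Composition: Li2O 1.897%, BaO 8.963%, B2O3 38.89%, PbO 13.69%, MgO 3.033%, CaO 33.53%

Each numeric step runs at exact precision at each step — mid-chain values appear (rounded to 4 significant figures) within the worked lines. Every reported number is rounded just once. All derived quantities are recomputed at exact precision (net glass mass, yield, LOI, totals, the six compositions) starting from the weights per 284.7 g of glass, as given in the problem or answer text.
Per-oxide mass from batch:
  Li2O: 13.41·0.4028 = 5.402 g
  BaO: 32.85·0.7767 = 25.51 g
  B2O3: 275.4·0.4020 = 110.7 g
  PbO: 39.90·0.9767 = 38.97 g
  MgO: 21.25·0.4063 = 8.634 g
  CaO: 21.25·0.5836 + 17.07·0.5523 + 275.4·0.2673 = 95.44 g
LOI: 13.41·0.5972 + 39.90·0.02330 + 21.25·0.01010 + 32.85·0.2233 + 17.07·0.4477 + 275.4·0.3307 = 115.2 g
The glass mass, total less LOI, = 399.9 − 115.2 = 284.7 g (= the summed oxide contributions)
each oxide over glass, ×100, is wt %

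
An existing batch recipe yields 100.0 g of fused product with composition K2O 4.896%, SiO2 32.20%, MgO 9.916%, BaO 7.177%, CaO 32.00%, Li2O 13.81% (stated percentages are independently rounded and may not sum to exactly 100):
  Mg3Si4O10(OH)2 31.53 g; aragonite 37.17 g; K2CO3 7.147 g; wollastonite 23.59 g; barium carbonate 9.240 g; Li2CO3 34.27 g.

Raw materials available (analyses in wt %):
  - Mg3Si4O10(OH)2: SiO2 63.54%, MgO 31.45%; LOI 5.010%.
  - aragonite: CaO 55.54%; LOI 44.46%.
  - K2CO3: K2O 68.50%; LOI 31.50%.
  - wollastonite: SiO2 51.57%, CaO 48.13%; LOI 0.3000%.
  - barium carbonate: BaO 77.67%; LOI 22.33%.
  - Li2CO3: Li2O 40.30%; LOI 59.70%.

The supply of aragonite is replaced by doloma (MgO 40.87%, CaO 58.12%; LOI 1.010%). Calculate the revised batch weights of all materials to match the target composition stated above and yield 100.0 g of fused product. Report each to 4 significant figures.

All arithmetic keeps exact precision throughout — the intermediate values are displayed, with 4-significant-figure rounding, in the printout — a single rounding yields each reported number — the derived quantities (yield, glass mass, the six compositions, LOI, totals) are rebuilt at full float precision from the batch weights on 100.0 g of glass, as written in either problem or answer.
Oxide-by-oxide targets in 100.0 g fused product:
  K2O: 4.896% × 100.0 = 4.896 g
  SiO2: 32.20% × 100.0 = 32.20 g
  MgO: 9.916% × 100.0 = 9.916 g
  BaO: 7.177% × 100.0 = 7.177 g
  CaO: 32.00% × 100.0 = 32.00 g
  Li2O: 13.81% × 100.0 = 13.81 g
Verifying the oxide balance working from each reported weight, at the basis given (sums match the target masses once rounding is allowed for):
  K2O: 7.147·0.6850 = 4.896 g (target 4.896 g)
  SiO2: 11.68·0.6354 + 48.04·0.5157 = 32.20 g (target 32.20 g)
  MgO: 11.68·0.3145 + 15.27·0.4087 = 9.914 g (target 9.916 g)
  BaO: 9.240·0.7767 = 7.177 g (target 7.177 g)
  CaO: 15.27·0.5812 + 48.04·0.4813 = 32.00 g (target 32.00 g)
  Li2O: 34.27·0.4030 = 13.81 g (target 13.81 g)
Glass-mass sanity pass: whole batch net of LOI = 99.99 g (oxide target masses add up to 100.0 g; versus the stated basis of 100.0 g — a pure rounding effect).
Total batch = Σ batch = 125.6 g; the LOI term Σ batch·LOI equals 25.66 g; as yield: glass ÷ batch → 79.58%.

Revised batch per 100.0 g fused product:
  Mg3Si4O10(OH)2: 11.68 g
  doloma: 15.27 g
  K2CO3: 7.147 g
  wollastonite: 48.04 g
  barium carbonate: 9.240 g
  Li2CO3: 34.27 g
Total batch = 125.6 g; LOI loss = 25.66 g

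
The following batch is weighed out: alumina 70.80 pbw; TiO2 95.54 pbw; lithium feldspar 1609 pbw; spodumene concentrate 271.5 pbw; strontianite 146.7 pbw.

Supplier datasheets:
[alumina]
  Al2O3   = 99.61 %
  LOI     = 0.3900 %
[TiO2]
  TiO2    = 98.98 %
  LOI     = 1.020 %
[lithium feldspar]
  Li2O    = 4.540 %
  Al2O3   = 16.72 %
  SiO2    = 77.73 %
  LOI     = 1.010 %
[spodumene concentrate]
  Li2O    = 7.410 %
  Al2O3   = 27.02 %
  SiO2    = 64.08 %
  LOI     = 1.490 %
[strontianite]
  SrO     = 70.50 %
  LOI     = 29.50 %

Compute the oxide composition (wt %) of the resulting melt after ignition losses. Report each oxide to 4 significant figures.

Values along the way are printed, rounded to four significant digits, when written out. All arithmetic keeps exact precision in every operation — exactly one rounding lands on every reported result — all derived quantities, including net glass mass, totals, the five compositions, the yield, ignition loss, are re-derived starting from the weights at 2129 pbw of glass in full float precision precisely as stated by the problem or answer text.
Mass of each oxide from the mix:
  TiO2: 95.54·0.9898 = 94.57 pbw
  SrO: 146.7·0.7050 = 103.4 pbw
  Li2O: 1609·0.04540 + 271.5·0.07410 = 93.17 pbw
  Al2O3: 70.80·0.9961 + 1609·0.1672 + 271.5·0.2702 = 412.9 pbw
  SiO2: 1609·0.7773 + 271.5·0.6408 = 1425 pbw
LOI: 70.80·0.003900 + 95.54·0.01020 + 1609·0.01010 + 271.5·0.01490 + 146.7·0.2950 = 64.82 pbw
Glass mass = batch − LOI = 2194 − 64.82 = 2129 pbw (consistent with Σ oxide mass)
wt % = oxide mass / glass mass × 100

Glass mass = 2129 pbw (batch 2194 − LOI 64.82).
Composition: TiO2 4.442%, SrO 4.858%, Li2O 4.377%, Al2O3 19.40%, SiO2 66.93%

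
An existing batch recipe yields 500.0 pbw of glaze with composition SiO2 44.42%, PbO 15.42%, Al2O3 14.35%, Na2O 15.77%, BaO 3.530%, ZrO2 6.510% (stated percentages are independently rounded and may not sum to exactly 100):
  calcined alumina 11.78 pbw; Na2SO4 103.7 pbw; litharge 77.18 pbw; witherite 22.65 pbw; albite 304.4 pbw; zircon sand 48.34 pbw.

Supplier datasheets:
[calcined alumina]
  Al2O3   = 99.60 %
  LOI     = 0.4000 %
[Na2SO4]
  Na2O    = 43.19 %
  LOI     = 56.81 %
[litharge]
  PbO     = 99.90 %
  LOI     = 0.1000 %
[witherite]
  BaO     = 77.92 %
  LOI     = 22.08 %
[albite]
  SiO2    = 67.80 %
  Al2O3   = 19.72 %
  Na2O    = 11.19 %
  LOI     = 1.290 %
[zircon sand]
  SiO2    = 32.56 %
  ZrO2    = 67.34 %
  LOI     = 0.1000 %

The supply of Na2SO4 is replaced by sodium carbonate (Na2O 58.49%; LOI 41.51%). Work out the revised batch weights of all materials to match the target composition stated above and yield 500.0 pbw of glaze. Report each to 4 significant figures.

Revised batch per 500.0 pbw glaze:
  calcined alumina: 11.78 pbw
  sodium carbonate: 76.58 pbw
  litharge: 77.18 pbw
  witherite: 22.65 pbw
  albite: 304.4 pbw
  zircon sand: 48.34 pbw
Total batch = 540.9 pbw; LOI loss = 40.89 pbw

Full precision is carried through every step; mid-chain values appear, rounded to 4 significant figures, at each printed step — each reported figure undergoes a single rounding; derived quantities (LOI, glass mass, the yield, the totals, the six compositions) are carried at full precision from the batch weights for 500.0 pbw of glass exactly as shown in problem or answer.
Target masses of each oxide per 500.0 pbw glaze:
  SiO2: 44.42% × 500.0 = 222.1 pbw
  PbO: 15.42% × 500.0 = 77.10 pbw
  Al2O3: 14.35% × 500.0 = 71.75 pbw
  Na2O: 15.77% × 500.0 = 78.85 pbw
  BaO: 3.530% × 500.0 = 17.65 pbw
  ZrO2: 6.510% × 500.0 = 32.55 pbw
Sums-versus-targets review on the weights just shown, per the basis as stated (each sum matches its target mass within answer rounding):
  SiO2: 304.4·0.6780 + 48.34·0.3256 = 222.1 pbw (target 222.1 pbw)
  PbO: 77.18·0.9990 = 77.10 pbw (target 77.10 pbw)
  Al2O3: 11.78·0.9960 + 304.4·0.1972 = 71.76 pbw (target 71.75 pbw)
  Na2O: 76.58·0.5849 + 304.4·0.1119 = 78.85 pbw (target 78.85 pbw)
  BaO: 22.65·0.7792 = 17.65 pbw (target 17.65 pbw)
  ZrO2: 48.34·0.6734 = 32.55 pbw (target 32.55 pbw)
Mass balance on the glass: batch Σ − ignition loss = 500.0 pbw (targets for the oxides total 500.0 pbw; versus the stated basis of 500.0 pbw — gaps are rounding artifacts).
Adding the batch up: Σ batch = 540.9 pbw; the LOI term Σ batch·LOI equals 40.89 pbw; yield: glass divided by total = 92.44%.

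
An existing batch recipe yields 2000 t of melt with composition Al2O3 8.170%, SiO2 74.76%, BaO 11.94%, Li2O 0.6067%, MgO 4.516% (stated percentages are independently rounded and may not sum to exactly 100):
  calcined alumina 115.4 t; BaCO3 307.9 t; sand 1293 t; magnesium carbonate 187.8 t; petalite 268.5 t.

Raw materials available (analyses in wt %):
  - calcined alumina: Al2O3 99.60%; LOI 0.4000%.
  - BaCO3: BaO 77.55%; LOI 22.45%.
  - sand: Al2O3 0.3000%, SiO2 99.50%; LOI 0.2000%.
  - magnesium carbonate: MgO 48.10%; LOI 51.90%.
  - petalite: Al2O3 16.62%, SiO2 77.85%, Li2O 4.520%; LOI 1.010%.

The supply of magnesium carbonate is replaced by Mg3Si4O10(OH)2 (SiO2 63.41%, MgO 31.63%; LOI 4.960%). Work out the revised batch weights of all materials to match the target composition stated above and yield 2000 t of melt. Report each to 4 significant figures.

All internal work carries full float precision from start to finish; intermediates are printed, rounded to four significant digits, when written out — each reported figure is rounded just once. All derived quantities (yield, LOI, totals, five oxide percentages, net glass mass) are carried from the weighed amounts for 2000 t of glass in full precision exactly as shown in either problem or answer.
Oxide-by-oxide targets in 2000 t melt:
  Al2O3: 8.170% × 2000 = 163.4 t
  SiO2: 74.76% × 2000 = 1495 t
  BaO: 11.94% × 2000 = 238.8 t
  Li2O: 0.6067% × 2000 = 12.13 t
  MgO: 4.516% × 2000 = 90.32 t
Mass-balance tally per oxide per the reported batch figures, for the quoted basis mass (every target is met by its sum modulo rounding of the values):
  Al2O3: 115.9·0.9960 + 1111·0.003000 + 268.5·0.1662 = 163.4 t (target 163.4 t)
  SiO2: 1111·0.9950 + 285.6·0.6341 + 268.5·0.7785 = 1496 t (target 1495 t)
  BaO: 307.9·0.7755 = 238.8 t (target 238.8 t)
  Li2O: 268.5·0.04520 = 12.14 t (target 12.13 t)
  MgO: 285.6·0.3163 = 90.34 t (target 90.32 t)
Consistency of the glass mass: Σ batch − LOI loss = 2000 t (per-oxide target masses sum to 2000 t; against the stated basis, 2000 t — deltas are rounding alone).
Whole-batch sum: Σ batch = 2089 t; ignition loss, Σ(batch × LOI) = 88.69 t; yield, glass over the total, = 95.75%.

Revised batch per 2000 t melt:
  calcined alumina: 115.9 t
  BaCO3: 307.9 t
  sand: 1111 t
  Mg3Si4O10(OH)2: 285.6 t
  petalite: 268.5 t
Total batch = 2089 t; LOI loss = 88.69 t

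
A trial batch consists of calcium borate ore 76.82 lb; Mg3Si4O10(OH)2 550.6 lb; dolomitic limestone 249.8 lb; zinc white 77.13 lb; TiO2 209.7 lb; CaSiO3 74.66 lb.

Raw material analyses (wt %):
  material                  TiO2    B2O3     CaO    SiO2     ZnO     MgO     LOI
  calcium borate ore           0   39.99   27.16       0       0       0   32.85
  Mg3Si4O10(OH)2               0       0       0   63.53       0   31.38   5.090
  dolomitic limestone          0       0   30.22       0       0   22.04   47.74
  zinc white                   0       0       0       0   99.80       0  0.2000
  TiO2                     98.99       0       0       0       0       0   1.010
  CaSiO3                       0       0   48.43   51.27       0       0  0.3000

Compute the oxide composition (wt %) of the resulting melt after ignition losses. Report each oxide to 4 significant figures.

Full precision is kept from start to finish. In-progress results appear rounded off to 4 significant figures alongside each step — exactly one rounding lands on each reported result — all derived quantities are rebuilt in exact precision (the six compositions, the totals, LOI, glass mass, the yield) from the batch weights on 1064 lb of glass, as quoted within problem or answer.
Oxide-by-oxide delivered mass:
  TiO2: 209.7·0.9899 = 207.6 lb
  B2O3: 76.82·0.3999 = 30.72 lb
  CaO: 76.82·0.2716 + 249.8·0.3022 + 74.66·0.4843 = 132.5 lb
  SiO2: 550.6·0.6353 + 74.66·0.5127 = 388.1 lb
  ZnO: 77.13·0.9980 = 76.98 lb
  MgO: 550.6·0.3138 + 249.8·0.2204 = 227.8 lb
LOI: 76.82·0.3285 + 550.6·0.05090 + 249.8·0.4774 + 77.13·0.002000 + 209.7·0.01010 + 74.66·0.003000 = 175.0 lb
Glass mass = batch − LOI = 1239 − 175.0 = 1064 lb (the oxide masses sum to this)
wt % = 100 × oxide mass / glass mass

Glass mass = 1064 lb (batch 1239 − LOI 175.0).
Composition: TiO2 19.52%, B2O3 2.888%, CaO 12.46%, SiO2 36.48%, ZnO 7.237%, MgO 21.42%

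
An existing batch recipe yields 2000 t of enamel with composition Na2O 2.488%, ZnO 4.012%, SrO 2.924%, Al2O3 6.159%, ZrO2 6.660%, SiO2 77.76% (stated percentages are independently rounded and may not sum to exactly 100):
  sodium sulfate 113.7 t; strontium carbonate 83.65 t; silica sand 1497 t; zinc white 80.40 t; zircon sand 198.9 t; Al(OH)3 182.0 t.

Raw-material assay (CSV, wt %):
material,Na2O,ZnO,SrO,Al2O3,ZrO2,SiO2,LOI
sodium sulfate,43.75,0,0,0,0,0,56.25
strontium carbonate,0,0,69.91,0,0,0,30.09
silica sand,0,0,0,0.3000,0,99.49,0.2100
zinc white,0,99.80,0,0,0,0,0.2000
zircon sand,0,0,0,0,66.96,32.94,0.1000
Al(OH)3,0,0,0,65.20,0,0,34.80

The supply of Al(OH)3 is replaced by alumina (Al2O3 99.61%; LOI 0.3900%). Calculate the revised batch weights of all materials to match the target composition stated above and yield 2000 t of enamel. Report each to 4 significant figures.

The working math maintains full precision end to end; mid-chain values are printed (rounded to 4 significant digits) at each printed step — every reported number takes a single rounding; derived quantities, including net glass mass, totals, six oxide percentages, the yield, ignition loss, are re-derived from the weighed amounts on 2000 t of glass at full precision as written in question or answer.
Per-oxide target masses for 2000 t enamel:
  Na2O: 2.488% × 2000 = 49.76 t
  ZnO: 4.012% × 2000 = 80.24 t
  SrO: 2.924% × 2000 = 58.48 t
  Al2O3: 6.159% × 2000 = 123.2 t
  ZrO2: 6.660% × 2000 = 133.2 t
  SiO2: 77.76% × 2000 = 1555 t
Oxide-by-oxide audit on the weights just shown, under the basis named above (sum by sum, the targets are met modulo rounding of the values):
  Na2O: 113.7·0.4375 = 49.74 t (target 49.76 t)
  ZnO: 80.40·0.9980 = 80.24 t (target 80.24 t)
  SrO: 83.65·0.6991 = 58.48 t (target 58.48 t)
  Al2O3: 1497·0.003000 + 119.2·0.9961 = 123.2 t (target 123.2 t)
  ZrO2: 198.9·0.6696 = 133.2 t (target 133.2 t)
  SiO2: 1497·0.9949 + 198.9·0.3294 = 1555 t (target 1555 t)
Glass mass check: total charge less LOI = 2000 t (the targets, summed, come to 2000 t; against the stated basis, 2000 t — any gap is answer rounding).
Total batch = Σ batch = 2093 t; LOI removed, Σ of batch·LOI: 93.09 t; yield = glass ÷ total batch = 95.55%.

Revised batch per 2000 t enamel:
  sodium sulfate: 113.7 t
  strontium carbonate: 83.65 t
  silica sand: 1497 t
  zinc white: 80.40 t
  zircon sand: 198.9 t
  alumina: 119.2 t
Total batch = 2093 t; LOI loss = 93.09 t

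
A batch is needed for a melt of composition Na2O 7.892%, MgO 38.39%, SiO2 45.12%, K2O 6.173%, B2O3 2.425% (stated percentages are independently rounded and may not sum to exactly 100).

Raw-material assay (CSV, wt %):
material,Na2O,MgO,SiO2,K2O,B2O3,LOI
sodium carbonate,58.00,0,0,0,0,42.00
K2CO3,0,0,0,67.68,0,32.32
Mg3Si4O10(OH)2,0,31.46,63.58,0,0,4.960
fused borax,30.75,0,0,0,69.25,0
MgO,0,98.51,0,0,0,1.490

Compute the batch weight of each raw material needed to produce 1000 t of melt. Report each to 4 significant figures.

All internal work keeps exact precision in all steps; in-progress results are shown (rounded to four significant figures) when written out; each reported figure takes just one rounding — the derived quantities, which include the five compositions, net glass mass, the totals, ignition loss, the yield, are recomputed at full float precision, as set out in question or answer, starting from the weights per 1000 t of glass.
Oxide mass targets, per 1000 t melt:
  Na2O: 7.892% × 1000 = 78.92 t
  MgO: 38.39% × 1000 = 383.9 t
  SiO2: 45.12% × 1000 = 451.2 t
  K2O: 6.173% × 1000 = 61.73 t
  B2O3: 2.425% × 1000 = 24.25 t
Balance tally, oxide-wise, from the weights as reported, against the basis in use (delivered sums recover each target net of answer rounding effects):
  Na2O: 117.5·0.5800 + 35.02·0.3075 = 78.92 t (target 78.92 t)
  MgO: 709.7·0.3146 + 163.1·0.9851 = 383.9 t (target 383.9 t)
  SiO2: 709.7·0.6358 = 451.2 t (target 451.2 t)
  K2O: 91.21·0.6768 = 61.73 t (target 61.73 t)
  B2O3: 35.02·0.6925 = 24.25 t (target 24.25 t)
Glass mass check: batch Σ − ignition loss = 1000 t (targets for the oxides total 1000 t; with the basis standing at 1000 t — rounding explains the deltas).
Whole-batch sum: Σ batch = 1117 t; loss to ignition Σ batch·LOI = 116.5 t; the yield ratio, glass ÷ batch: 89.57%.

Batch per 1000 t melt:
  sodium carbonate: 117.5 t
  K2CO3: 91.21 t
  Mg3Si4O10(OH)2: 709.7 t
  fused borax: 35.02 t
  MgO: 163.1 t
Total batch = 1117 t; LOI loss = 116.5 t; yield = 89.57%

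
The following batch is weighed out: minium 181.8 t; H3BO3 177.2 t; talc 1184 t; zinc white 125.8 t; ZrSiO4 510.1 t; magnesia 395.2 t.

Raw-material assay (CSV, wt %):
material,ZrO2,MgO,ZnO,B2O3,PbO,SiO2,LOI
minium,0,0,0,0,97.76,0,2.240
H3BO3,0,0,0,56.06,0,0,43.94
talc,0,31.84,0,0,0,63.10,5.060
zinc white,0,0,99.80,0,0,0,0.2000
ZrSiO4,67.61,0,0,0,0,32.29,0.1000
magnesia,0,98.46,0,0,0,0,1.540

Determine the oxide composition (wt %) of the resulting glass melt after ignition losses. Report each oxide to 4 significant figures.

Glass mass = 2425 t (batch 2574 − LOI 148.7).
Composition: ZrO2 14.22%, MgO 31.59%, ZnO 5.176%, B2O3 4.096%, PbO 7.328%, SiO2 37.59%

The whole derivation holds exact precision at all times — working values are printed, with 4-significant-figure rounding, between the steps. Each reported value carries a single rounding — derived quantities are recomputed starting from the weights per 2425 t of glass in full float precision (six oxide percentages, totals, ignition loss, the yield, net glass mass) exactly as shown in the question or the answer.
Delivered oxide masses:
  ZrO2: 510.1·0.6761 = 344.9 t
  MgO: 1184·0.3184 + 395.2·0.9846 = 766.1 t
  ZnO: 125.8·0.9980 = 125.5 t
  B2O3: 177.2·0.5606 = 99.34 t
  PbO: 181.8·0.9776 = 177.7 t
  SiO2: 1184·0.6310 + 510.1·0.3229 = 911.8 t
LOI: 181.8·0.02240 + 177.2·0.4394 + 1184·0.05060 + 125.8·0.002000 + 510.1·0.001000 + 395.2·0.01540 = 148.7 t
batch − LOI leaves glass = 2574 − 148.7 = 2425 t (equal to the oxide-mass sum)
wt %: oxide over glass, times 100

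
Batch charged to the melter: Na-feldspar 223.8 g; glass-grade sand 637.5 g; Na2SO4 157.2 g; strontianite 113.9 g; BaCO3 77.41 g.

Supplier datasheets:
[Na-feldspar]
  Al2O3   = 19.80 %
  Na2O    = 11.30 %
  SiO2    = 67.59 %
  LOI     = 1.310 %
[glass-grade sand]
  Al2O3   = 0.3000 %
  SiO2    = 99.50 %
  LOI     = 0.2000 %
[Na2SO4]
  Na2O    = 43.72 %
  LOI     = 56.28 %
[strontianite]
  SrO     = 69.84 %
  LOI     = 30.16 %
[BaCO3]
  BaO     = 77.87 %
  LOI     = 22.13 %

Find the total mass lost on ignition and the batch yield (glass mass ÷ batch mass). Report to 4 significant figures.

LOI loss = 144.2 g; glass = 1066 g; yield = 88.08%

Each numeric step maintains full precision through every step. Intermediates are shown, with 4-significant-digit rounding, in the printout — exactly one rounding is applied to every reported figure — derived quantities, including totals, five oxide percentages, ignition loss, net glass mass, the yield, are re-derived from the weighed amounts for 1066 g of glass in exact precision as written in the question or the answer.
LOI of each material in turn:
  Na-feldspar: 223.8 × 0.01310 = 2.932 g
  glass-grade sand: 637.5 × 0.002000 = 1.275 g
  Na2SO4: 157.2 × 0.5628 = 88.47 g
  strontianite: 113.9 × 0.3016 = 34.35 g
  BaCO3: 77.41 × 0.2213 = 17.13 g
Total LOI = 144.2 g
Glass = batch − LOI = 1210 − 144.2 = 1066 g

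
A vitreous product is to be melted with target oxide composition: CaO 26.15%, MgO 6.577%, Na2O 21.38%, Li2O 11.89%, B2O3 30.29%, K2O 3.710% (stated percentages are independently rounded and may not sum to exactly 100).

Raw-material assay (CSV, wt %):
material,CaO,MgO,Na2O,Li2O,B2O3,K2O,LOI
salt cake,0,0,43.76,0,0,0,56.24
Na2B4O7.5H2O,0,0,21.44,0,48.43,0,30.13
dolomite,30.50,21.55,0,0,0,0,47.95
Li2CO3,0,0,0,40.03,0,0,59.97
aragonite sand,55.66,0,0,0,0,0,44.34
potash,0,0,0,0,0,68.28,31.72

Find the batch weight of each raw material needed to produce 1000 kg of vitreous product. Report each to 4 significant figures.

Batch per 1000 kg vitreous product:
  salt cake: 182.1 kg
  Na2B4O7.5H2O: 625.4 kg
  dolomite: 305.2 kg
  Li2CO3: 297.0 kg
  aragonite sand: 302.6 kg
  potash: 54.34 kg
Total batch = 1767 kg; LOI loss = 766.7 kg; yield = 56.60%

Rounding to 4 significant figures applies to each in-between result as displayed — every computation runs at full float precision at each step; exactly one rounding is applied to each reported number; the derived quantities (glass mass, the six compositions, totals, LOI, yield) are computed in exact precision from the batch weights per 1000 kg of glass, as they appear in the problem or the answer.
The oxide mass targets at 1000 kg vitreous product:
  CaO: 26.15% × 1000 = 261.5 kg
  MgO: 6.577% × 1000 = 65.77 kg
  Na2O: 21.38% × 1000 = 213.8 kg
  Li2O: 11.89% × 1000 = 118.9 kg
  B2O3: 30.29% × 1000 = 302.9 kg
  K2O: 3.710% × 1000 = 37.10 kg
Per-oxide balance check with the batch weights as given, against the basis in use (each sum matches its target mass once rounding is allowed for):
  CaO: 305.2·0.3050 + 302.6·0.5566 = 261.5 kg (target 261.5 kg)
  MgO: 305.2·0.2155 = 65.77 kg (target 65.77 kg)
  Na2O: 182.1·0.4376 + 625.4·0.2144 = 213.8 kg (target 213.8 kg)
  Li2O: 297.0·0.4003 = 118.9 kg (target 118.9 kg)
  B2O3: 625.4·0.4843 = 302.9 kg (target 302.9 kg)
  K2O: 54.34·0.6828 = 37.10 kg (target 37.10 kg)
Consistency of the glass mass: batch Σ − ignition loss = 999.9 kg (oxide target masses add up to 1000 kg; basis as stated: 1000 kg — deltas are rounding alone).
Total batch = Σ batch = 1767 kg; loss to ignition Σ batch·LOI = 766.7 kg; yield, glass over the total, = 56.60%.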